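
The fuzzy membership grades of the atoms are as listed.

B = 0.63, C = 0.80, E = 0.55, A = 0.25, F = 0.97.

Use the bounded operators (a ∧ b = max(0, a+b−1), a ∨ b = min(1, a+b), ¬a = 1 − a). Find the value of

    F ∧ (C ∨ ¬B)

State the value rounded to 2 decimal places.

¬B = 1 − 0.63 = 0.37
C ∨ ¬B = min(1, a+b) on (0.80, 0.37) = 1.00
F ∧ (C ∨ ¬B) = max(0, a+b−1) on (0.97, 1.00) = 0.97

0.97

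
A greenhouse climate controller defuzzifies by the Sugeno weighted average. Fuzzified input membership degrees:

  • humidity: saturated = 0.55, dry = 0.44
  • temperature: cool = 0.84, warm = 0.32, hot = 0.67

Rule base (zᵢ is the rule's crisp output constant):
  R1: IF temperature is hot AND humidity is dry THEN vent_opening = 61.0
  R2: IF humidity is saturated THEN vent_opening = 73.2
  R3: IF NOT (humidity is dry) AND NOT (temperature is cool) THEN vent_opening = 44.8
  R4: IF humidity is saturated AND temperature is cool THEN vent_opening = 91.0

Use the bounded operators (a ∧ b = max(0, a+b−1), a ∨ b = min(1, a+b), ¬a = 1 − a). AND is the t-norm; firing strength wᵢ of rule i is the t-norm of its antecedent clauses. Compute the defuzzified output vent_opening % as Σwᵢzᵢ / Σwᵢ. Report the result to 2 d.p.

R1 (z=61.0): hot=0.67, dry=0.44; AND[max(0, a+b−1)] → w = 0.11
R2 (z=73.2): saturated=0.55 → w = 0.55
R3 (z=44.8): ¬dry=1−0.44=0.56, ¬cool=1−0.84=0.16; AND[max(0, a+b−1)] → w = 0.00
R4 (z=91.0): saturated=0.55, cool=0.84; AND[max(0, a+b−1)] → w = 0.39
Weighted average = (0.11·61.0 + 0.55·73.2 + 0.00·44.8 + 0.39·91.0) / (0.11 + 0.55 + 0.00 + 0.39)
  = 82.4600 / 1.0500 = 78.53

78.53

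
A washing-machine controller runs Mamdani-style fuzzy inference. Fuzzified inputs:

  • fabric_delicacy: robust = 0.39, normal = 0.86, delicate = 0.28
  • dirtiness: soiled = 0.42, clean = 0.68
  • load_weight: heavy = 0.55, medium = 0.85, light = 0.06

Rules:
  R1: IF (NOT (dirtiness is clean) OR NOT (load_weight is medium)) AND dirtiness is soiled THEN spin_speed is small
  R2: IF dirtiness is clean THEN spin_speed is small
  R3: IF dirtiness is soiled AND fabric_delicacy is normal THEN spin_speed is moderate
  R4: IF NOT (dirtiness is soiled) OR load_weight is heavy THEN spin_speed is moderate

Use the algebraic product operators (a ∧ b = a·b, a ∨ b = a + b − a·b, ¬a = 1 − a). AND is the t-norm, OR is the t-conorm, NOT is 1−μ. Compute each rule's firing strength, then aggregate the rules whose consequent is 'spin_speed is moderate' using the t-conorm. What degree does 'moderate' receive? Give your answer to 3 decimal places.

0.879

R1: (¬clean=1−0.68=0.32 OR ¬medium=1−0.85=0.15) = 0.4220; AND[a·b] with soiled=0.42 → w = 0.1772
R2: clean=0.68 → w = 0.6800
R3: soiled=0.42, normal=0.86; AND[a·b] → w = 0.3612
R4: ¬soiled=1−0.42=0.58, heavy=0.55; OR[a + b − a·b] → w = 0.8110
Rules with consequent 'moderate': {R3, R4} → strengths 0.3612, 0.8110
Aggregate via t-conorm [a + b − a·b]: 0.8793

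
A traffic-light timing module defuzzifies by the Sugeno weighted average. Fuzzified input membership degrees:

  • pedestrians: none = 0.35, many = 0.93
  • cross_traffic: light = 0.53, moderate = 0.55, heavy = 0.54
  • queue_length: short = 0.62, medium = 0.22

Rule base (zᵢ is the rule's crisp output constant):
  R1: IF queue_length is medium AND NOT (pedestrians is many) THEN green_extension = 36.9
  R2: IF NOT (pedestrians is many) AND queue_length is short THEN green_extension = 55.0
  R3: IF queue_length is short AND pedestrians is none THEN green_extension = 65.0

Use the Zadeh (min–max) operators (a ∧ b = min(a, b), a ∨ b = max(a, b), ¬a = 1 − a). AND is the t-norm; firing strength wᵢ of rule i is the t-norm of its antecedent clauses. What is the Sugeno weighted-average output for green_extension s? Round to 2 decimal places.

59.56

R1 (z=36.9): medium=0.22, ¬many=1−0.93=0.07; AND[min(a, b)] → w = 0.07
R2 (z=55.0): ¬many=1−0.93=0.07, short=0.62; AND[min(a, b)] → w = 0.07
R3 (z=65.0): short=0.62, none=0.35; AND[min(a, b)] → w = 0.35
Weighted average = (0.07·36.9 + 0.07·55.0 + 0.35·65.0) / (0.07 + 0.07 + 0.35)
  = 29.1830 / 0.4900 = 59.56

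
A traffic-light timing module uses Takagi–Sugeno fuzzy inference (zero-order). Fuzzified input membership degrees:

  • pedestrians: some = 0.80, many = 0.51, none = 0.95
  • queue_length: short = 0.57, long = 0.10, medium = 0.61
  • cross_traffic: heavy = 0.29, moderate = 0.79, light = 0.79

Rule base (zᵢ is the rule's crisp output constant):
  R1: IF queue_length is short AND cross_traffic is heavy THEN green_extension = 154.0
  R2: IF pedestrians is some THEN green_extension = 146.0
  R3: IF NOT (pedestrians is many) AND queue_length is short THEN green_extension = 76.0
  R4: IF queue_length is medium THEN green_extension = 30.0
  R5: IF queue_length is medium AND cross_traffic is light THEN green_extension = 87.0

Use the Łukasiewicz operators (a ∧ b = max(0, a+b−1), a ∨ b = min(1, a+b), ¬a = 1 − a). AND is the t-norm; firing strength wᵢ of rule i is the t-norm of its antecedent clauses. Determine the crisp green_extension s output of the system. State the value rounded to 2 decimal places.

R1 (z=154.0): short=0.57, heavy=0.29; AND[max(0, a+b−1)] → w = 0.00
R2 (z=146.0): some=0.80 → w = 0.80
R3 (z=76.0): ¬many=1−0.51=0.49, short=0.57; AND[max(0, a+b−1)] → w = 0.06
R4 (z=30.0): medium=0.61 → w = 0.61
R5 (z=87.0): medium=0.61, light=0.79; AND[max(0, a+b−1)] → w = 0.40
Weighted average = (0.00·154.0 + 0.80·146.0 + 0.06·76.0 + 0.61·30.0 + 0.40·87.0) / (0.00 + 0.80 + 0.06 + 0.61 + 0.40)
  = 174.4600 / 1.8700 = 93.29

93.29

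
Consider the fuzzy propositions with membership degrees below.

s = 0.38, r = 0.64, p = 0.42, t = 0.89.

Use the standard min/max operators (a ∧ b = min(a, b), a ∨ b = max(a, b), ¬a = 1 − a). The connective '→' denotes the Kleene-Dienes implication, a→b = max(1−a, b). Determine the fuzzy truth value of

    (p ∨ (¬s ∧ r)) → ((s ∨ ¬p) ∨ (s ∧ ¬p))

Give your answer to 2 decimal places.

¬s = 1 − 0.38 = 0.62
¬s ∧ r = min(a, b) on (0.62, 0.64) = 0.62
p ∨ (¬s ∧ r) = max(a, b) on (0.42, 0.62) = 0.62
¬p = 1 − 0.42 = 0.58
s ∨ ¬p = max(a, b) on (0.38, 0.58) = 0.58
¬p = 1 − 0.42 = 0.58
s ∧ ¬p = min(a, b) on (0.38, 0.58) = 0.38
(s ∨ ¬p) ∨ (s ∧ ¬p) = max(a, b) on (0.58, 0.38) = 0.58
(p ∨ (¬s ∧ r)) → ((s ∨ ¬p) ∨ (s ∧ ¬p))  [Kleene-Dienes: max(1−a, b)] with a=0.62, b=0.58 → 0.58

0.58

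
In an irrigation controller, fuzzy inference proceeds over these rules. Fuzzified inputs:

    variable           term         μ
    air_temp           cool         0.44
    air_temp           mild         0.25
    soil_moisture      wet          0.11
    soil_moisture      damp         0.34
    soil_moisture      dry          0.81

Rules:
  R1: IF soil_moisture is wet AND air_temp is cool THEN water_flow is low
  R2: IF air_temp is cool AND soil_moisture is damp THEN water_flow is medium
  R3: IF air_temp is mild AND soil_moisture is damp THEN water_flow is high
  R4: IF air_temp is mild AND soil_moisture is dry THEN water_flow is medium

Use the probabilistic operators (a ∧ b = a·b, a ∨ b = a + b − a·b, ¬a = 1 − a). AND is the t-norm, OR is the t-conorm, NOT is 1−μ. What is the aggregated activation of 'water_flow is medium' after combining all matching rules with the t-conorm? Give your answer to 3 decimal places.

0.322

R1: wet=0.11, cool=0.44; AND[a·b] → w = 0.0484
R2: cool=0.44, damp=0.34; AND[a·b] → w = 0.1496
R3: mild=0.25, damp=0.34; AND[a·b] → w = 0.0850
R4: mild=0.25, dry=0.81; AND[a·b] → w = 0.2025
Rules with consequent 'medium': {R2, R4} → strengths 0.1496, 0.2025
Aggregate via t-conorm [a + b − a·b]: 0.3218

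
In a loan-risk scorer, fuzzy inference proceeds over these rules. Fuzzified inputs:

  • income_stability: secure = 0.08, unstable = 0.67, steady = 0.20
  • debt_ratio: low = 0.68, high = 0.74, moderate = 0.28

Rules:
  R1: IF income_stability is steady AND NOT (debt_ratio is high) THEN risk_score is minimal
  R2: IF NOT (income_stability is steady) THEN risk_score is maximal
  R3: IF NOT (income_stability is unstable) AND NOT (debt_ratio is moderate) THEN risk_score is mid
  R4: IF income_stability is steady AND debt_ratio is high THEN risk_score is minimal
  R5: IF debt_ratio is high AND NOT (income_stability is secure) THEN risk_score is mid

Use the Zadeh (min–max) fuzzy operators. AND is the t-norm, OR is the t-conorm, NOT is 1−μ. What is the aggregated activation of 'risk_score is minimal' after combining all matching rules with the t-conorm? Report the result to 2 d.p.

R1: steady=0.20, ¬high=1−0.74=0.26; AND[min(a, b)] → w = 0.20
R2: ¬steady=1−0.20=0.80 → w = 0.80
R3: ¬unstable=1−0.67=0.33, ¬moderate=1−0.28=0.72; AND[min(a, b)] → w = 0.33
R4: steady=0.20, high=0.74; AND[min(a, b)] → w = 0.20
R5: high=0.74, ¬secure=1−0.08=0.92; AND[min(a, b)] → w = 0.74
Rules with consequent 'minimal': {R1, R4} → strengths 0.20, 0.20
Aggregate via t-conorm [max(a, b)]: 0.20

0.20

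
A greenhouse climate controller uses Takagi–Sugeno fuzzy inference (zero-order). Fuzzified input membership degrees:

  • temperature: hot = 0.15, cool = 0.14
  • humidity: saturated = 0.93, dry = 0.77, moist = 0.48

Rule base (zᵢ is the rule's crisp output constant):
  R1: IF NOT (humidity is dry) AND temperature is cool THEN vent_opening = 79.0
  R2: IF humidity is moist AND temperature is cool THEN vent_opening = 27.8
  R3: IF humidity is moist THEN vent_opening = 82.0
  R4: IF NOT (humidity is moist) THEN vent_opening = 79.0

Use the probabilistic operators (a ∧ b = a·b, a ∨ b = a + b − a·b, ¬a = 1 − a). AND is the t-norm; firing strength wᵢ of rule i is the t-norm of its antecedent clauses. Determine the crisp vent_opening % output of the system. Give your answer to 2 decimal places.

R1 (z=79.0): ¬dry=1−0.77=0.23, cool=0.14; AND[a·b] → w = 0.0322
R2 (z=27.8): moist=0.48, cool=0.14; AND[a·b] → w = 0.0672
R3 (z=82.0): moist=0.48 → w = 0.4800
R4 (z=79.0): ¬moist=1−0.48=0.52 → w = 0.5200
Weighted average = (0.0322·79.0 + 0.0672·27.8 + 0.4800·82.0 + 0.5200·79.0) / (0.0322 + 0.0672 + 0.4800 + 0.5200)
  = 84.8520 / 1.0994 = 77.18

77.18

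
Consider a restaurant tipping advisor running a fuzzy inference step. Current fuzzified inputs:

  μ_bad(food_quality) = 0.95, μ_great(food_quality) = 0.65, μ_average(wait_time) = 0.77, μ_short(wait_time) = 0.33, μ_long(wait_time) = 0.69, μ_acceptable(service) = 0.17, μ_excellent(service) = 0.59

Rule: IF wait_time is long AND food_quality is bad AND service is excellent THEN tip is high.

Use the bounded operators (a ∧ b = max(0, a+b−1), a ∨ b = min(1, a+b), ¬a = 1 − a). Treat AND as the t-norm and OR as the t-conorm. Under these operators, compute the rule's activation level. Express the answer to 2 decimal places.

firing strength: long=0.69, bad=0.95, excellent=0.59; AND[max(0, a+b−1)] → w = 0.23

0.23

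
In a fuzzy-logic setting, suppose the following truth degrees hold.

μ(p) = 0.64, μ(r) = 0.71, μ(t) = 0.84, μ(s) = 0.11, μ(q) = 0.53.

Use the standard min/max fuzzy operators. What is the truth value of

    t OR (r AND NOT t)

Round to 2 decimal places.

NOT t = 1 − 0.84 = 0.16
r AND NOT t = min(a, b) on (0.71, 0.16) = 0.16
t OR (r AND NOT t) = max(a, b) on (0.84, 0.16) = 0.84

0.84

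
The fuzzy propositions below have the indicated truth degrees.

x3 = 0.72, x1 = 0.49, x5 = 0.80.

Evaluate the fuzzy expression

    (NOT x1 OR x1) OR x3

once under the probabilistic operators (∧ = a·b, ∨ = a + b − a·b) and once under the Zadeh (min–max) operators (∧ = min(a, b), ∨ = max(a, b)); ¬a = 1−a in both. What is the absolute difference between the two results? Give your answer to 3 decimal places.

0.210

Under probabilistic:
  NOT x1 = 1 − 0.4900 = 0.5100
  NOT x1 OR x1 = a + b − a·b on (0.5100, 0.4900) = 0.7501
  (NOT x1 OR x1) OR x3 = a + b − a·b on (0.7501, 0.7200) = 0.9300
  → value = 0.9300
Under Zadeh (min–max):
  NOT x1 = 1 − 0.49 = 0.51
  NOT x1 OR x1 = max(a, b) on (0.51, 0.49) = 0.51
  (NOT x1 OR x1) OR x3 = max(a, b) on (0.51, 0.72) = 0.72
  → value = 0.7200
|0.9300 − 0.7200| = 0.210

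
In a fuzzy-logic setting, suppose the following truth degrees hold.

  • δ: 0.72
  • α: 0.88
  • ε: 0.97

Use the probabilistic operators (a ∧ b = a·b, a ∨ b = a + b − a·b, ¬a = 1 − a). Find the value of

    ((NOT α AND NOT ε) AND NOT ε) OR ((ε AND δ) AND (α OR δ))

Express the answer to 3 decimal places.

0.675

NOT α = 1 − 0.8800 = 0.1200
NOT ε = 1 − 0.9700 = 0.0300
NOT α AND NOT ε = a·b on (0.1200, 0.0300) = 0.0036
NOT ε = 1 − 0.9700 = 0.0300
(NOT α AND NOT ε) AND NOT ε = a·b on (0.0036, 0.0300) = 0.0001
ε AND δ = a·b on (0.9700, 0.7200) = 0.6984
α OR δ = a + b − a·b on (0.8800, 0.7200) = 0.9664
(ε AND δ) AND (α OR δ) = a·b on (0.6984, 0.9664) = 0.6749
((NOT α AND NOT ε) AND NOT ε) OR ((ε AND δ) AND (α OR δ)) = a + b − a·b on (0.0001, 0.6749) = 0.6750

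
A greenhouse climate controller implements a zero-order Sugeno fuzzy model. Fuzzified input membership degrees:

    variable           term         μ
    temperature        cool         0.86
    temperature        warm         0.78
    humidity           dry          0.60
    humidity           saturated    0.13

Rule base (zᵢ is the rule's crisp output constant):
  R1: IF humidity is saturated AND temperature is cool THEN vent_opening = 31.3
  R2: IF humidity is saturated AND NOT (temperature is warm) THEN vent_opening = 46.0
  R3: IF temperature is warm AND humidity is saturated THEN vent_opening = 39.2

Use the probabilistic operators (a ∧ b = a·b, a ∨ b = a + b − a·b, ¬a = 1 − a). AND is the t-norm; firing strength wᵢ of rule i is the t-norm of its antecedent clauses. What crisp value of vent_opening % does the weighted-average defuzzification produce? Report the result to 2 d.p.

R1 (z=31.3): saturated=0.13, cool=0.86; AND[a·b] → w = 0.1118
R2 (z=46.0): saturated=0.13, ¬warm=1−0.78=0.22; AND[a·b] → w = 0.0286
R3 (z=39.2): warm=0.78, saturated=0.13; AND[a·b] → w = 0.1014
Weighted average = (0.1118·31.3 + 0.0286·46.0 + 0.1014·39.2) / (0.1118 + 0.0286 + 0.1014)
  = 8.7898 / 0.2418 = 36.35

36.35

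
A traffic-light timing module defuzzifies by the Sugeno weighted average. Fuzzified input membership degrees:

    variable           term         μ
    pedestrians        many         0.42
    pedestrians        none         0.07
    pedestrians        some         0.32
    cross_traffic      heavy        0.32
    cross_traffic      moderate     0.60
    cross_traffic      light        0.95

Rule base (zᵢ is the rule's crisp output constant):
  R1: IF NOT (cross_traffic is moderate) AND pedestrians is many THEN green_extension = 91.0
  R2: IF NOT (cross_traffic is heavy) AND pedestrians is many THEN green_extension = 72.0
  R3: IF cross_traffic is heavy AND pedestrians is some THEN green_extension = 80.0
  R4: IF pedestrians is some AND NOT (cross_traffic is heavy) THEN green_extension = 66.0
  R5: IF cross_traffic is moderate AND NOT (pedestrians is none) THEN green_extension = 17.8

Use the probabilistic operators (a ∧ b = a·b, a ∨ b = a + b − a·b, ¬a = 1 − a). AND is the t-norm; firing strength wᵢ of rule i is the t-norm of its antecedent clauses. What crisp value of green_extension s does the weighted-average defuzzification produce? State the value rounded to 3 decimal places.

R1 (z=91.0): ¬moderate=1−0.60=0.40, many=0.42; AND[a·b] → w = 0.1680
R2 (z=72.0): ¬heavy=1−0.32=0.68, many=0.42; AND[a·b] → w = 0.2856
R3 (z=80.0): heavy=0.32, some=0.32; AND[a·b] → w = 0.1024
R4 (z=66.0): some=0.32, ¬heavy=1−0.32=0.68; AND[a·b] → w = 0.2176
R5 (z=17.8): moderate=0.60, ¬none=1−0.07=0.93; AND[a·b] → w = 0.5580
Weighted average = (0.1680·91.0 + 0.2856·72.0 + 0.1024·80.0 + 0.2176·66.0 + 0.5580·17.8) / (0.1680 + 0.2856 + 0.1024 + 0.2176 + 0.5580)
  = 68.3372 / 1.3316 = 51.320

51.320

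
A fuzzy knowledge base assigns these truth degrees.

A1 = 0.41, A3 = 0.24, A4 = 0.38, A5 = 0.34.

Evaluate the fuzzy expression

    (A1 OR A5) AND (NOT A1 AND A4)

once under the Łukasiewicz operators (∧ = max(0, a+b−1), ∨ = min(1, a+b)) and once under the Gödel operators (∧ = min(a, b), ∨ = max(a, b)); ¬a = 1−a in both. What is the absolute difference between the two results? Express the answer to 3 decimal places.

0.380

Under Łukasiewicz:
  A1 OR A5 = min(1, a+b) on (0.41, 0.34) = 0.75
  NOT A1 = 1 − 0.41 = 0.59
  NOT A1 AND A4 = max(0, a+b−1) on (0.59, 0.38) = 0.00
  (A1 OR A5) AND (NOT A1 AND A4) = max(0, a+b−1) on (0.75, 0.00) = 0.00
  → value = 0.0000
Under Gödel:
  A1 OR A5 = max(a, b) on (0.41, 0.34) = 0.41
  NOT A1 = 1 − 0.41 = 0.59
  NOT A1 AND A4 = min(a, b) on (0.59, 0.38) = 0.38
  (A1 OR A5) AND (NOT A1 AND A4) = min(a, b) on (0.41, 0.38) = 0.38
  → value = 0.3800
|0.0000 − 0.3800| = 0.380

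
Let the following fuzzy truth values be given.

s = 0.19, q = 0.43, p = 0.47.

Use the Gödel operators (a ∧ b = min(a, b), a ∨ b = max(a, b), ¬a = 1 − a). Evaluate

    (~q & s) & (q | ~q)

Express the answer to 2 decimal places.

0.19

~q = 1 − 0.43 = 0.57
~q & s = min(a, b) on (0.57, 0.19) = 0.19
~q = 1 − 0.43 = 0.57
q | ~q = max(a, b) on (0.43, 0.57) = 0.57
(~q & s) & (q | ~q) = min(a, b) on (0.19, 0.57) = 0.19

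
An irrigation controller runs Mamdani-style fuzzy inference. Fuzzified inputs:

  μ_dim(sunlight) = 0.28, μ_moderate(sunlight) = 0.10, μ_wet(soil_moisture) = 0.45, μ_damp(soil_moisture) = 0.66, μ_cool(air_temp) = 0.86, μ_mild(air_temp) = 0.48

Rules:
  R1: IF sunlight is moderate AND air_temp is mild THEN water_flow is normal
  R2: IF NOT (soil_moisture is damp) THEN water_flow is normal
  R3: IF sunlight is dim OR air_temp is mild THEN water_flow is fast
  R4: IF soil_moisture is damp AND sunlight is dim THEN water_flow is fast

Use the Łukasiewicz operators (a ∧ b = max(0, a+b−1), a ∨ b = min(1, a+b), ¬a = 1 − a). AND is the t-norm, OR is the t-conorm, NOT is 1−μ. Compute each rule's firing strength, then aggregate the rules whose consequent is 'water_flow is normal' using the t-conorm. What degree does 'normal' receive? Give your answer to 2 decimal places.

0.34

R1: moderate=0.10, mild=0.48; AND[max(0, a+b−1)] → w = 0.00
R2: ¬damp=1−0.66=0.34 → w = 0.34
R3: dim=0.28, mild=0.48; OR[min(1, a+b)] → w = 0.76
R4: damp=0.66, dim=0.28; AND[max(0, a+b−1)] → w = 0.00
Rules with consequent 'normal': {R1, R2} → strengths 0.00, 0.34
Aggregate via t-conorm [min(1, a+b)]: 0.34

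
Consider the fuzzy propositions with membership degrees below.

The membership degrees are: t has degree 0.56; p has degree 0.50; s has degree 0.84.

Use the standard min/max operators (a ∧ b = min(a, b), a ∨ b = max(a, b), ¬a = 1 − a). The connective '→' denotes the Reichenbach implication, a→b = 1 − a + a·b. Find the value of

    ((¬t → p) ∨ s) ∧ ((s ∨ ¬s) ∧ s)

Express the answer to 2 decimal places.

0.84

¬t = 1 − 0.56 = 0.44
¬t → p  [Reichenbach: 1 − a + a·b] with a=0.44, b=0.50 → 0.78
(¬t → p) ∨ s = max(a, b) on (0.78, 0.84) = 0.84
¬s = 1 − 0.84 = 0.16
s ∨ ¬s = max(a, b) on (0.84, 0.16) = 0.84
(s ∨ ¬s) ∧ s = min(a, b) on (0.84, 0.84) = 0.84
((¬t → p) ∨ s) ∧ ((s ∨ ¬s) ∧ s) = min(a, b) on (0.84, 0.84) = 0.84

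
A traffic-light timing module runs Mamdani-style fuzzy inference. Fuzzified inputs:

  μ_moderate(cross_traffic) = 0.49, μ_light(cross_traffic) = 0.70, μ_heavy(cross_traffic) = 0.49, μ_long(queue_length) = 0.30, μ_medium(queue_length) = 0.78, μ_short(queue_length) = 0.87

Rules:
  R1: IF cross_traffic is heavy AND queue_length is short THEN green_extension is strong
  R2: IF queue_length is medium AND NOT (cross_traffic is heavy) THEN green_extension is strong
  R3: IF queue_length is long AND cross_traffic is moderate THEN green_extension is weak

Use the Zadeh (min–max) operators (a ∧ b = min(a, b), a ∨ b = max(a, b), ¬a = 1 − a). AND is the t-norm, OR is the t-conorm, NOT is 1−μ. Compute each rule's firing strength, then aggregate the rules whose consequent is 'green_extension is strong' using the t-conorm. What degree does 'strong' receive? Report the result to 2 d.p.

0.51

R1: heavy=0.49, short=0.87; AND[min(a, b)] → w = 0.49
R2: medium=0.78, ¬heavy=1−0.49=0.51; AND[min(a, b)] → w = 0.51
R3: long=0.30, moderate=0.49; AND[min(a, b)] → w = 0.30
Rules with consequent 'strong': {R1, R2} → strengths 0.49, 0.51
Aggregate via t-conorm [max(a, b)]: 0.51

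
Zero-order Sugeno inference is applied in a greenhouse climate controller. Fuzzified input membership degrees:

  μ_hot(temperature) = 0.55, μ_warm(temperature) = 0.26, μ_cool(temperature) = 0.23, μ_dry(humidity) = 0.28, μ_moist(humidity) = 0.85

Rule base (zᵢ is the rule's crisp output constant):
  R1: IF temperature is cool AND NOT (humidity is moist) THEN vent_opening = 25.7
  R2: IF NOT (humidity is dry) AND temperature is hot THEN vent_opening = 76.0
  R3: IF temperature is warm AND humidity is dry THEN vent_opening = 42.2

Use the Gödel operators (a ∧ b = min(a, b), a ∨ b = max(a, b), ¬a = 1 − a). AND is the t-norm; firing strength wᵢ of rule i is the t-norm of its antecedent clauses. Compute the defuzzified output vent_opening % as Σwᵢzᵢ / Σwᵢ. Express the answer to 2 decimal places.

58.99

R1 (z=25.7): cool=0.23, ¬moist=1−0.85=0.15; AND[min(a, b)] → w = 0.15
R2 (z=76.0): ¬dry=1−0.28=0.72, hot=0.55; AND[min(a, b)] → w = 0.55
R3 (z=42.2): warm=0.26, dry=0.28; AND[min(a, b)] → w = 0.26
Weighted average = (0.15·25.7 + 0.55·76.0 + 0.26·42.2) / (0.15 + 0.55 + 0.26)
  = 56.6270 / 0.9600 = 58.99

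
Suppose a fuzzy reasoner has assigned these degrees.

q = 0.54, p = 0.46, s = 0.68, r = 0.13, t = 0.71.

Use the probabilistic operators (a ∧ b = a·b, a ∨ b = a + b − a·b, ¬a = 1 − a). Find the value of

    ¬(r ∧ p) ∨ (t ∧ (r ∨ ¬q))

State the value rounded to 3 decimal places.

r ∧ p = a·b on (0.1300, 0.4600) = 0.0598
¬(r ∧ p) = 1 − 0.0598 = 0.9402
¬q = 1 − 0.5400 = 0.4600
r ∨ ¬q = a + b − a·b on (0.1300, 0.4600) = 0.5302
t ∧ (r ∨ ¬q) = a·b on (0.7100, 0.5302) = 0.3764
¬(r ∧ p) ∨ (t ∧ (r ∨ ¬q)) = a + b − a·b on (0.9402, 0.3764) = 0.9627

0.963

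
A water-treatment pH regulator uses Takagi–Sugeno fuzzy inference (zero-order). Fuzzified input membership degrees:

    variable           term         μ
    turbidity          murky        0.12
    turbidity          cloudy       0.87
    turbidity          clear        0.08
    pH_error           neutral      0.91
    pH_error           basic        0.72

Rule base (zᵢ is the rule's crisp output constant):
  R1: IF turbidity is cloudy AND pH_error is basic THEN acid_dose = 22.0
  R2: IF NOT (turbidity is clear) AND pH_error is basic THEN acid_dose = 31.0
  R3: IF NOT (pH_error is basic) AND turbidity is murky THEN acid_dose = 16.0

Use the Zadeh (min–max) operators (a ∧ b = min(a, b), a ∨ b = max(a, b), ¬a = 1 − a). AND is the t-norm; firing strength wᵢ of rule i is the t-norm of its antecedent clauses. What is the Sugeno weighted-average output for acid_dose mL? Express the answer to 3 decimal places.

R1 (z=22.0): cloudy=0.87, basic=0.72; AND[min(a, b)] → w = 0.72
R2 (z=31.0): ¬clear=1−0.08=0.92, basic=0.72; AND[min(a, b)] → w = 0.72
R3 (z=16.0): ¬basic=1−0.72=0.28, murky=0.12; AND[min(a, b)] → w = 0.12
Weighted average = (0.72·22.0 + 0.72·31.0 + 0.12·16.0) / (0.72 + 0.72 + 0.12)
  = 40.0800 / 1.5600 = 25.692

25.692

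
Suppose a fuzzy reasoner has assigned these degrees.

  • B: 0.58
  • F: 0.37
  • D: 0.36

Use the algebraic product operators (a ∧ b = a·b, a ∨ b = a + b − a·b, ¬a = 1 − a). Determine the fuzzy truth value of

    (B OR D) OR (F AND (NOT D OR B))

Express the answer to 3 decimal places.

0.816

B OR D = a + b − a·b on (0.5800, 0.3600) = 0.7312
NOT D = 1 − 0.3600 = 0.6400
NOT D OR B = a + b − a·b on (0.6400, 0.5800) = 0.8488
F AND (NOT D OR B) = a·b on (0.3700, 0.8488) = 0.3141
(B OR D) OR (F AND (NOT D OR B)) = a + b − a·b on (0.7312, 0.3141) = 0.8156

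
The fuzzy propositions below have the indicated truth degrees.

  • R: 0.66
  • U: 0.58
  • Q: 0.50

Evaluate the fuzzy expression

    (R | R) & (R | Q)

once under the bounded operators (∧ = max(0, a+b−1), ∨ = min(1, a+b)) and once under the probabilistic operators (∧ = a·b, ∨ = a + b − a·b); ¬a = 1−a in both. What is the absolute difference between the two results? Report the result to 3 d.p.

0.266

Under bounded:
  R | R = min(1, a+b) on (0.66, 0.66) = 1.00
  R | Q = min(1, a+b) on (0.66, 0.50) = 1.00
  (R | R) & (R | Q) = max(0, a+b−1) on (1.00, 1.00) = 1.00
  → value = 1.0000
Under probabilistic:
  R | R = a + b − a·b on (0.6600, 0.6600) = 0.8844
  R | Q = a + b − a·b on (0.6600, 0.5000) = 0.8300
  (R | R) & (R | Q) = a·b on (0.8844, 0.8300) = 0.7341
  → value = 0.7341
|1.0000 − 0.7341| = 0.266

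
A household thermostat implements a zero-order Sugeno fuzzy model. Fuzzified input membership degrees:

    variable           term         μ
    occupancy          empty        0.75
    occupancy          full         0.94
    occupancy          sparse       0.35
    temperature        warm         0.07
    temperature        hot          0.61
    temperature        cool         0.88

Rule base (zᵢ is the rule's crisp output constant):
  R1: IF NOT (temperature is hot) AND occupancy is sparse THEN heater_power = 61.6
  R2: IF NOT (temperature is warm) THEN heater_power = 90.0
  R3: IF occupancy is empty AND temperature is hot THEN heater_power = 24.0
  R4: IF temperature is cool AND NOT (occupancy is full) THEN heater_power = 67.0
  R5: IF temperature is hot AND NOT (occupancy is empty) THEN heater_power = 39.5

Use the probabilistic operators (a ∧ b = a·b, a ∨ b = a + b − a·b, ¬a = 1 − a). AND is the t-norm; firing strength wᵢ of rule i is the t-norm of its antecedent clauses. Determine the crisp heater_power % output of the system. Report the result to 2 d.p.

R1 (z=61.6): ¬hot=1−0.61=0.39, sparse=0.35; AND[a·b] → w = 0.1365
R2 (z=90.0): ¬warm=1−0.07=0.93 → w = 0.9300
R3 (z=24.0): empty=0.75, hot=0.61; AND[a·b] → w = 0.4575
R4 (z=67.0): cool=0.88, ¬full=1−0.94=0.06; AND[a·b] → w = 0.0528
R5 (z=39.5): hot=0.61, ¬empty=1−0.75=0.25; AND[a·b] → w = 0.1525
Weighted average = (0.1365·61.6 + 0.9300·90.0 + 0.4575·24.0 + 0.0528·67.0 + 0.1525·39.5) / (0.1365 + 0.9300 + 0.4575 + 0.0528 + 0.1525)
  = 112.6497 / 1.7293 = 65.14

65.14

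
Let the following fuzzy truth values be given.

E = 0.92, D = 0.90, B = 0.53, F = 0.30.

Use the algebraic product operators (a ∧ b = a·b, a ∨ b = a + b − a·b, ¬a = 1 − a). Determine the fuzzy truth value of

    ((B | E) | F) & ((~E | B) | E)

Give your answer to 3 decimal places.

0.940

B | E = a + b − a·b on (0.5300, 0.9200) = 0.9624
(B | E) | F = a + b − a·b on (0.9624, 0.3000) = 0.9737
~E = 1 − 0.9200 = 0.0800
~E | B = a + b − a·b on (0.0800, 0.5300) = 0.5676
(~E | B) | E = a + b − a·b on (0.5676, 0.9200) = 0.9654
((B | E) | F) & ((~E | B) | E) = a·b on (0.9737, 0.9654) = 0.9400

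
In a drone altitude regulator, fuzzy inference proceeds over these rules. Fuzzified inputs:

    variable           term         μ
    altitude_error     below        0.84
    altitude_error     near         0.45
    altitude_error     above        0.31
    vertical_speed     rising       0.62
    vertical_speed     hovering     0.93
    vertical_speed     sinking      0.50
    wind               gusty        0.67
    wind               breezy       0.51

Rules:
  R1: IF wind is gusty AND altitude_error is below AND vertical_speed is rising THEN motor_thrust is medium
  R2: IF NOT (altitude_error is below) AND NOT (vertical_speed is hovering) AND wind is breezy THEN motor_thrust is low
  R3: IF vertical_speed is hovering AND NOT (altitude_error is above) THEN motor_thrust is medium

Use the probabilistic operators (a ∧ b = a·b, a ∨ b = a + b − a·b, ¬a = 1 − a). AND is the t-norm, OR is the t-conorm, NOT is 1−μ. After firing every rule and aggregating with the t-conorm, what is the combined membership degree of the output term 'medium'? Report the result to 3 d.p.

R1: gusty=0.67, below=0.84, rising=0.62; AND[a·b] → w = 0.3489
R2: ¬below=1−0.84=0.16, ¬hovering=1−0.93=0.07, breezy=0.51; AND[a·b] → w = 0.0057
R3: hovering=0.93, ¬above=1−0.31=0.69; AND[a·b] → w = 0.6417
Rules with consequent 'medium': {R1, R3} → strengths 0.3489, 0.6417
Aggregate via t-conorm [a + b − a·b]: 0.7667

0.767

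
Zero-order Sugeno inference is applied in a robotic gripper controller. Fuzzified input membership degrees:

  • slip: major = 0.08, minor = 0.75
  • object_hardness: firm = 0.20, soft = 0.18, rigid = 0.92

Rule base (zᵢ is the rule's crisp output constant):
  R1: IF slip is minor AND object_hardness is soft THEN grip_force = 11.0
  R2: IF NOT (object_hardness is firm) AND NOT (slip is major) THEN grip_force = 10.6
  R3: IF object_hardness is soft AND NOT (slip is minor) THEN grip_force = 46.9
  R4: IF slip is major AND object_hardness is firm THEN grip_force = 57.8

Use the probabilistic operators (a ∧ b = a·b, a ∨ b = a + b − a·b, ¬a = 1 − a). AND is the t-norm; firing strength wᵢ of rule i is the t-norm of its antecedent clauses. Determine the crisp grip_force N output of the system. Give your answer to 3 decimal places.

R1 (z=11.0): minor=0.75, soft=0.18; AND[a·b] → w = 0.1350
R2 (z=10.6): ¬firm=1−0.20=0.80, ¬major=1−0.08=0.92; AND[a·b] → w = 0.7360
R3 (z=46.9): soft=0.18, ¬minor=1−0.75=0.25; AND[a·b] → w = 0.0450
R4 (z=57.8): major=0.08, firm=0.20; AND[a·b] → w = 0.0160
Weighted average = (0.1350·11.0 + 0.7360·10.6 + 0.0450·46.9 + 0.0160·57.8) / (0.1350 + 0.7360 + 0.0450 + 0.0160)
  = 12.3219 / 0.9320 = 13.221

13.221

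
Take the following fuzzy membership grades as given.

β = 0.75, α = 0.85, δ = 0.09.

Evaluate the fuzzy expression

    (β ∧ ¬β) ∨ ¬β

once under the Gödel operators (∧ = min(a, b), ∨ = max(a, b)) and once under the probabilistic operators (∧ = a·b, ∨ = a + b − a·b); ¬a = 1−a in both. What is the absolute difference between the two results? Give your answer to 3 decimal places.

Under Gödel:
  ¬β = 1 − 0.75 = 0.25
  β ∧ ¬β = min(a, b) on (0.75, 0.25) = 0.25
  ¬β = 1 − 0.75 = 0.25
  (β ∧ ¬β) ∨ ¬β = max(a, b) on (0.25, 0.25) = 0.25
  → value = 0.2500
Under probabilistic:
  ¬β = 1 − 0.7500 = 0.2500
  β ∧ ¬β = a·b on (0.7500, 0.2500) = 0.1875
  ¬β = 1 − 0.7500 = 0.2500
  (β ∧ ¬β) ∨ ¬β = a + b − a·b on (0.1875, 0.2500) = 0.3906
  → value = 0.3906
|0.2500 − 0.3906| = 0.141

0.141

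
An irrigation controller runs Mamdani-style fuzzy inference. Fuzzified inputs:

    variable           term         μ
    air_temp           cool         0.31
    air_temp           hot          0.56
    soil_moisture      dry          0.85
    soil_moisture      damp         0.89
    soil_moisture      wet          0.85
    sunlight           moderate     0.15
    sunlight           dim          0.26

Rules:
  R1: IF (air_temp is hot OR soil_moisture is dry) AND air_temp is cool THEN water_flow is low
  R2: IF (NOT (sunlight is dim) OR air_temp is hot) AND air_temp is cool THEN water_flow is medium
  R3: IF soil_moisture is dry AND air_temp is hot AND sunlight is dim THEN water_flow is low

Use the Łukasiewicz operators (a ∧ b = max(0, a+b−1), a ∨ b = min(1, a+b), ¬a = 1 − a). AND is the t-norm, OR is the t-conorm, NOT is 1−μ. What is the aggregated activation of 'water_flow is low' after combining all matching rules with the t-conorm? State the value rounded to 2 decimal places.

R1: (hot=0.56 OR dry=0.85) = 1.00; AND[max(0, a+b−1)] with cool=0.31 → w = 0.31
R2: (¬dim=1−0.26=0.74 OR hot=0.56) = 1.00; AND[max(0, a+b−1)] with cool=0.31 → w = 0.31
R3: dry=0.85, hot=0.56, dim=0.26; AND[max(0, a+b−1)] → w = 0.00
Rules with consequent 'low': {R1, R3} → strengths 0.31, 0.00
Aggregate via t-conorm [min(1, a+b)]: 0.31

0.31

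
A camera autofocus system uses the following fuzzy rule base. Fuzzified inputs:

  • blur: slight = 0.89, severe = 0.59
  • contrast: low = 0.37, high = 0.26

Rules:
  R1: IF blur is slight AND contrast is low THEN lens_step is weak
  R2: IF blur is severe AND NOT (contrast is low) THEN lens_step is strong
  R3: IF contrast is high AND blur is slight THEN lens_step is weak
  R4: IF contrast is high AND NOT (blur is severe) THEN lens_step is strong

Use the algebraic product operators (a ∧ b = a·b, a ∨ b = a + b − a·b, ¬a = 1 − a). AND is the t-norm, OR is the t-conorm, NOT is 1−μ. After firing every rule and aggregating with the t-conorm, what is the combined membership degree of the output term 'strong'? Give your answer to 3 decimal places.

R1: slight=0.89, low=0.37; AND[a·b] → w = 0.3293
R2: severe=0.59, ¬low=1−0.37=0.63; AND[a·b] → w = 0.3717
R3: high=0.26, slight=0.89; AND[a·b] → w = 0.2314
R4: high=0.26, ¬severe=1−0.59=0.41; AND[a·b] → w = 0.1066
Rules with consequent 'strong': {R2, R4} → strengths 0.3717, 0.1066
Aggregate via t-conorm [a + b − a·b]: 0.4387

0.439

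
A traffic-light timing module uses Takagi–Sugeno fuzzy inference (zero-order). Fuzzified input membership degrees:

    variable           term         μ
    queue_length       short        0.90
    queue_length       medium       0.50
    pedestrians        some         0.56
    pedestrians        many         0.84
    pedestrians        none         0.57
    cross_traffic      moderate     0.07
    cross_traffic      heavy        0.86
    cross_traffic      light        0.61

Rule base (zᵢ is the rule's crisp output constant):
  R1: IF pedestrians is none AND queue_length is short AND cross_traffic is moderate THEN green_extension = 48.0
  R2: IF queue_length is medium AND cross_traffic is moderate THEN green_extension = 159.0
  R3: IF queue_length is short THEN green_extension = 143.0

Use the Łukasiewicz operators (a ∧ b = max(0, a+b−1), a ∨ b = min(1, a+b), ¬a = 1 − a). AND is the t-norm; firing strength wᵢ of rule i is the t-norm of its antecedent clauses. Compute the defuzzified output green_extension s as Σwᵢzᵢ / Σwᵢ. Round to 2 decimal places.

143.00

R1 (z=48.0): none=0.57, short=0.90, moderate=0.07; AND[max(0, a+b−1)] → w = 0.00
R2 (z=159.0): medium=0.50, moderate=0.07; AND[max(0, a+b−1)] → w = 0.00
R3 (z=143.0): short=0.90 → w = 0.90
Weighted average = (0.00·48.0 + 0.00·159.0 + 0.90·143.0) / (0.00 + 0.00 + 0.90)
  = 128.7000 / 0.9000 = 143.00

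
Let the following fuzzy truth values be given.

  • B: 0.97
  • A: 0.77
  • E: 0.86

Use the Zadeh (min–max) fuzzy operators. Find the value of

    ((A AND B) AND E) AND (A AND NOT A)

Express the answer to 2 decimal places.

A AND B = min(a, b) on (0.77, 0.97) = 0.77
(A AND B) AND E = min(a, b) on (0.77, 0.86) = 0.77
NOT A = 1 − 0.77 = 0.23
A AND NOT A = min(a, b) on (0.77, 0.23) = 0.23
((A AND B) AND E) AND (A AND NOT A) = min(a, b) on (0.77, 0.23) = 0.23

0.23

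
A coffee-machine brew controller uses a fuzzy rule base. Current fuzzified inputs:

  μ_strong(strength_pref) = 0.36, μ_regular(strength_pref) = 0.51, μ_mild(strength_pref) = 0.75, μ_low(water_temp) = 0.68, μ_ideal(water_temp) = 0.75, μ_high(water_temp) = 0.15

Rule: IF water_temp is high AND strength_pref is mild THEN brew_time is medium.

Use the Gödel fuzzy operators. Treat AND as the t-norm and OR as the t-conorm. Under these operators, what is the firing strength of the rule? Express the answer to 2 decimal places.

firing strength: high=0.15, mild=0.75; AND[min(a, b)] → w = 0.15

0.15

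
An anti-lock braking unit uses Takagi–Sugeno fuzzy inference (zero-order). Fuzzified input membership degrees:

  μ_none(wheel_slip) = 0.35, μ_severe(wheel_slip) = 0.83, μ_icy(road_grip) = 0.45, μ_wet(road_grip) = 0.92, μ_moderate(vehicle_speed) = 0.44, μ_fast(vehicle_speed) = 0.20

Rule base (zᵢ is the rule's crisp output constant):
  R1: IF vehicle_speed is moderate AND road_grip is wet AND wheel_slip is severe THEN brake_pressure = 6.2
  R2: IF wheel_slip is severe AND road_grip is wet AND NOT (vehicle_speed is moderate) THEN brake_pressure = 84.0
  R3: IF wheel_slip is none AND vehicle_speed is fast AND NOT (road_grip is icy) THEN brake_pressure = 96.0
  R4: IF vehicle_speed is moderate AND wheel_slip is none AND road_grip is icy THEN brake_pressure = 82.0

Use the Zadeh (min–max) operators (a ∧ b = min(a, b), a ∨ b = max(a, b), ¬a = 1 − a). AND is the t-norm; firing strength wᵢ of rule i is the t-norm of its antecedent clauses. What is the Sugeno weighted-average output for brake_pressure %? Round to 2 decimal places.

R1 (z=6.2): moderate=0.44, wet=0.92, severe=0.83; AND[min(a, b)] → w = 0.44
R2 (z=84.0): severe=0.83, wet=0.92, ¬moderate=1−0.44=0.56; AND[min(a, b)] → w = 0.56
R3 (z=96.0): none=0.35, fast=0.20, ¬icy=1−0.45=0.55; AND[min(a, b)] → w = 0.20
R4 (z=82.0): moderate=0.44, none=0.35, icy=0.45; AND[min(a, b)] → w = 0.35
Weighted average = (0.44·6.2 + 0.56·84.0 + 0.20·96.0 + 0.35·82.0) / (0.44 + 0.56 + 0.20 + 0.35)
  = 97.6680 / 1.5500 = 63.01

63.01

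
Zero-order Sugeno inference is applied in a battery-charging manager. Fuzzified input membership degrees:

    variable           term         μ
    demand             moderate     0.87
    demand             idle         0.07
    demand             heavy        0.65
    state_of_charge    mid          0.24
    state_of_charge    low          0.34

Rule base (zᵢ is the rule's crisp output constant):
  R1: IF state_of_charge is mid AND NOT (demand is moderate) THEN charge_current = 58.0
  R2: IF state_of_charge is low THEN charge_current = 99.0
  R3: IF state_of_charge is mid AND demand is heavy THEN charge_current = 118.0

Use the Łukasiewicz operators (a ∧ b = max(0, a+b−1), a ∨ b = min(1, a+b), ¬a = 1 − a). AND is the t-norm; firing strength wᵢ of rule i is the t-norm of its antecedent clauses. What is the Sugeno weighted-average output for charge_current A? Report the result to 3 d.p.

R1 (z=58.0): mid=0.24, ¬moderate=1−0.87=0.13; AND[max(0, a+b−1)] → w = 0.00
R2 (z=99.0): low=0.34 → w = 0.34
R3 (z=118.0): mid=0.24, heavy=0.65; AND[max(0, a+b−1)] → w = 0.00
Weighted average = (0.00·58.0 + 0.34·99.0 + 0.00·118.0) / (0.00 + 0.34 + 0.00)
  = 33.6600 / 0.3400 = 99.000

99.000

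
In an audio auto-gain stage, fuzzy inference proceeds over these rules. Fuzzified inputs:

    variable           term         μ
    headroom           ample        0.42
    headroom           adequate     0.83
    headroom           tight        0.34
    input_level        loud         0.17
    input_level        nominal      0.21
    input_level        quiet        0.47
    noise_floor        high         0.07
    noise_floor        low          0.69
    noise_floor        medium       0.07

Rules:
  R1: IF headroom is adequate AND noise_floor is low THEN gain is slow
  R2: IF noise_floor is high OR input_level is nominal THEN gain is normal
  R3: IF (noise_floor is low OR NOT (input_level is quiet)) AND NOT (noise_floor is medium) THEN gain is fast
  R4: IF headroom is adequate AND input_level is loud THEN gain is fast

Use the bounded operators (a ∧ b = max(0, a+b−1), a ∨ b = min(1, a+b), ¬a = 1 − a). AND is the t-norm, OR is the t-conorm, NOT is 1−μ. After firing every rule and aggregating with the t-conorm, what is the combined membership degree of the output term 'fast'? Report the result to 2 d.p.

0.93

R1: adequate=0.83, low=0.69; AND[max(0, a+b−1)] → w = 0.52
R2: high=0.07, nominal=0.21; OR[min(1, a+b)] → w = 0.28
R3: (low=0.69 OR ¬quiet=1−0.47=0.53) = 1.00; AND[max(0, a+b−1)] with ¬medium=1−0.07=0.93 → w = 0.93
R4: adequate=0.83, loud=0.17; AND[max(0, a+b−1)] → w = 0.00
Rules with consequent 'fast': {R3, R4} → strengths 0.93, 0.00
Aggregate via t-conorm [min(1, a+b)]: 0.93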